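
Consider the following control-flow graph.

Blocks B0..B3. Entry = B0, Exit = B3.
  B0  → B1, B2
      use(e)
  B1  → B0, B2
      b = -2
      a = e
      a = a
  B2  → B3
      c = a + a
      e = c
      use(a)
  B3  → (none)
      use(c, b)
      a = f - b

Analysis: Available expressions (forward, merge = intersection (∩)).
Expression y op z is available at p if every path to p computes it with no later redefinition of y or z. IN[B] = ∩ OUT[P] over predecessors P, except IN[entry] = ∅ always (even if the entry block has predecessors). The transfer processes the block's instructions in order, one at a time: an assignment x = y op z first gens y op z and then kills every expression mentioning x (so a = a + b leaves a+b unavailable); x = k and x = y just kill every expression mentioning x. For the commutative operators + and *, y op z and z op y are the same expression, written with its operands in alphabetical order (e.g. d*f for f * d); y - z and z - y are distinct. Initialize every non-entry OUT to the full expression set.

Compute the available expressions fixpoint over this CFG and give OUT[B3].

Per-block solution:
  B0:  IN={}  OUT={}
  B1:  IN={}  OUT={}
  B2:  IN={}  OUT={a+a}
  B3:  IN={a+a}  OUT={f-b}

Merge at B3: IN[B3] = OUT[B2] = {a+a}
Applying B3's transfer function to that IN value gives OUT[B3] (row B3 above).

Answer: {f-b}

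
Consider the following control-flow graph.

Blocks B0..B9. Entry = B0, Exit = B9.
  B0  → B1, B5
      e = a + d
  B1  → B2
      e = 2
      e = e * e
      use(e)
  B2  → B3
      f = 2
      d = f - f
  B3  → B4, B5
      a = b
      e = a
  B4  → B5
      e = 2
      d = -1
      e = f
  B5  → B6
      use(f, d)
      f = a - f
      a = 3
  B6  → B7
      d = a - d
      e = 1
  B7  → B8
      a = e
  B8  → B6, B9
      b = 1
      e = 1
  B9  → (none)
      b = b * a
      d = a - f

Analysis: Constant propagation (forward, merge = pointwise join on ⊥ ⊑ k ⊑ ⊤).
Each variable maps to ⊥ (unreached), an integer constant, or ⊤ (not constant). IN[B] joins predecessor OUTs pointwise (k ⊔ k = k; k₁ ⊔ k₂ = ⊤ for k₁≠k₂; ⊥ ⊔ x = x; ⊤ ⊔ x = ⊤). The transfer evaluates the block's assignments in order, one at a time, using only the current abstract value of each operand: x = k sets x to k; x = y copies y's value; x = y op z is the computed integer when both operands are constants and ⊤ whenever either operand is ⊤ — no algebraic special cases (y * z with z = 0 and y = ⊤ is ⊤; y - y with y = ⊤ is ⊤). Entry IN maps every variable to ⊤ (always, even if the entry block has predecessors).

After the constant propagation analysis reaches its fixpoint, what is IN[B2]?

Answer: {a: ⊤, b: ⊤, c: ⊤, d: ⊤, e: 4, f: ⊤}

Working:
Fixpoint table:
  B0:  IN=(all ⊤)  OUT=(all ⊤)
  B1:  IN=(all ⊤)  OUT={e:4; rest ⊤}
  B2:  IN={e:4; rest ⊤}  OUT={d:0, e:4, f:2; rest ⊤}
  B3:  IN={d:0, e:4, f:2; rest ⊤}  OUT={d:0, f:2; rest ⊤}
  B4:  IN={d:0, f:2; rest ⊤}  OUT={d:-1, e:2, f:2; rest ⊤}
  B5:  IN=(all ⊤)  OUT={a:3; rest ⊤}
  B6:  IN=(all ⊤)  OUT={e:1; rest ⊤}
  B7:  IN={e:1; rest ⊤}  OUT={a:1, e:1; rest ⊤}
  B8:  IN={a:1, e:1; rest ⊤}  OUT={a:1, b:1, e:1; rest ⊤}
  B9:  IN={a:1, b:1, e:1; rest ⊤}  OUT={a:1, b:1, e:1; rest ⊤}

Merge at B2: IN[B2] = OUT[B1] = {a: ⊤, b: ⊤, c: ⊤, d: ⊤, e: 4, f: ⊤}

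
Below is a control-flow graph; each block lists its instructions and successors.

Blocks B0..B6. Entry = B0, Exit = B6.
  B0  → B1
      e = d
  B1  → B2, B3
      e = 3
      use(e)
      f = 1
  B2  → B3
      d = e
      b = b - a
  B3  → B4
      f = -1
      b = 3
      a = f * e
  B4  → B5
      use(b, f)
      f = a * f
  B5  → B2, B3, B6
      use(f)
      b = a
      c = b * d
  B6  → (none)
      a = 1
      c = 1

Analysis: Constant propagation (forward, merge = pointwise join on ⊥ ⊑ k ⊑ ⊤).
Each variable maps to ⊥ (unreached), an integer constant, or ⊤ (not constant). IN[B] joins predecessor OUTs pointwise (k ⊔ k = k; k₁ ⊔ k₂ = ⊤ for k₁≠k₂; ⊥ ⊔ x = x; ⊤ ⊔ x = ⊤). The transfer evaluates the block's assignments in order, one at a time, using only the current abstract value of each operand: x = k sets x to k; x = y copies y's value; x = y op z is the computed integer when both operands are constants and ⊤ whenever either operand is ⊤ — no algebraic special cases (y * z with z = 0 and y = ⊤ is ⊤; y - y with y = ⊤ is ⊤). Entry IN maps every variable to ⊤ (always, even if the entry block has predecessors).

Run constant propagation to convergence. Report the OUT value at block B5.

Answer: {a: -3, b: -3, c: ⊤, d: ⊤, e: 3, f: 3}

Trace:
Per-block solution:
  B0: | IN=(all ⊤) | OUT=(all ⊤)
  B1: | IN=(all ⊤) | OUT={e:3, f:1; rest ⊤}
  B2: | IN={e:3; rest ⊤} | OUT={d:3, e:3; rest ⊤}
  B3: | IN={e:3; rest ⊤} | OUT={a:-3, b:3, e:3, f:-1; rest ⊤}
  B4: | IN={a:-3, b:3, e:3, f:-1; rest ⊤} | OUT={a:-3, b:3, e:3, f:3; rest ⊤}
  B5: | IN={a:-3, b:3, e:3, f:3; rest ⊤} | OUT={a:-3, b:-3, e:3, f:3; rest ⊤}
  B6: | IN={a:-3, b:-3, e:3, f:3; rest ⊤} | OUT={a:1, b:-3, c:1, e:3, f:3; rest ⊤}

Merge at B5: IN[B5] = OUT[B4] = {a: -3, b: 3, c: ⊤, d: ⊤, e: 3, f: 3}
Applying B5's transfer function to that IN value gives OUT[B5] (row B5 above).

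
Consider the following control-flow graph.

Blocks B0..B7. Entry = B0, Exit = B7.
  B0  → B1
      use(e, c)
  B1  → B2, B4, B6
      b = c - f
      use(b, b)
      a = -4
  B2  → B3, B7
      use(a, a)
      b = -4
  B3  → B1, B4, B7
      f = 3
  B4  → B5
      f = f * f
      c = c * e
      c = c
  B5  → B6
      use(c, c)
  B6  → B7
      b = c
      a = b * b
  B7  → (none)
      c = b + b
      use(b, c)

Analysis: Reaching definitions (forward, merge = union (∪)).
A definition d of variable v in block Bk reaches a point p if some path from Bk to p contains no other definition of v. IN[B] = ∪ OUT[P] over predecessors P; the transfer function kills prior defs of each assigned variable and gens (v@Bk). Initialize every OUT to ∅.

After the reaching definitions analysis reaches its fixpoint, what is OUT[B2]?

Answer: {a@B1, b@B2, f@B3}

Trace:
Converged values:
  B0:   IN={}   OUT={}
  B1:   IN={a@B1, b@B2, f@B3}   OUT={a@B1, b@B1, f@B3}
  B2:   IN={a@B1, b@B1, f@B3}   OUT={a@B1, b@B2, f@B3}
  B3:   IN={a@B1, b@B2, f@B3}   OUT={a@B1, b@B2, f@B3}
  B4:   IN={a@B1, b@B1, b@B2, f@B3}   OUT={a@B1, b@B1, b@B2, c@B4, f@B4}
  B5:   IN={a@B1, b@B1, b@B2, c@B4, f@B4}   OUT={a@B1, b@B1, b@B2, c@B4, f@B4}
  B6:   IN={a@B1, b@B1, b@B2, c@B4, f@B3, f@B4}   OUT={a@B6, b@B6, c@B4, f@B3, f@B4}
  B7:   IN={a@B1, a@B6, b@B2, b@B6, c@B4, f@B3, f@B4}   OUT={a@B1, a@B6, b@B2, b@B6, c@B7, f@B3, f@B4}

Merge at B2: IN[B2] = OUT[B1] = {a@B1, b@B1, f@B3}
Applying B2's transfer function to that IN value gives OUT[B2] (row B2 above).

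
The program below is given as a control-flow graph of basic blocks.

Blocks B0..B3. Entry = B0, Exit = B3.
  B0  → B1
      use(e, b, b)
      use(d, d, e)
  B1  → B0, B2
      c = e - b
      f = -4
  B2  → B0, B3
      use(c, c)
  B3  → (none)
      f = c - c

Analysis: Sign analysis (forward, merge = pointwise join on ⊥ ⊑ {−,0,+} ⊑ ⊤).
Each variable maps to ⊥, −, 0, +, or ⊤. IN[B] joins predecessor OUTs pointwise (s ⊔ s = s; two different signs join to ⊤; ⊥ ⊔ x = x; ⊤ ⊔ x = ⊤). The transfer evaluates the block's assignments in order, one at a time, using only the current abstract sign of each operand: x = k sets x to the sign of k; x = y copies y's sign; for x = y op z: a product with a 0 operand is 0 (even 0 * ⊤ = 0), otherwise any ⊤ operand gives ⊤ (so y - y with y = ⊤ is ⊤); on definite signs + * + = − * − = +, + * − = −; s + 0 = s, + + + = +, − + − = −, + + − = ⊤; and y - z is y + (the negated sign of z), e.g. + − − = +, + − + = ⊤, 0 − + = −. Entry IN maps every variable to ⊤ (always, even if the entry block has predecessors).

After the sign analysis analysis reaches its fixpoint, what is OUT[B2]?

Fixpoint table:
  B0: | IN=(all ⊤) | OUT=(all ⊤)
  B1: | IN=(all ⊤) | OUT={f:-; rest ⊤}
  B2: | IN={f:-; rest ⊤} | OUT={f:-; rest ⊤}
  B3: | IN={f:-; rest ⊤} | OUT=(all ⊤)

Merge at B2: IN[B2] = OUT[B1] = {a: ⊤, b: ⊤, c: ⊤, d: ⊤, e: ⊤, f: -}
Applying B2's transfer function to that IN value gives OUT[B2] (row B2 above).

Answer: {a: ⊤, b: ⊤, c: ⊤, d: ⊤, e: ⊤, f: -}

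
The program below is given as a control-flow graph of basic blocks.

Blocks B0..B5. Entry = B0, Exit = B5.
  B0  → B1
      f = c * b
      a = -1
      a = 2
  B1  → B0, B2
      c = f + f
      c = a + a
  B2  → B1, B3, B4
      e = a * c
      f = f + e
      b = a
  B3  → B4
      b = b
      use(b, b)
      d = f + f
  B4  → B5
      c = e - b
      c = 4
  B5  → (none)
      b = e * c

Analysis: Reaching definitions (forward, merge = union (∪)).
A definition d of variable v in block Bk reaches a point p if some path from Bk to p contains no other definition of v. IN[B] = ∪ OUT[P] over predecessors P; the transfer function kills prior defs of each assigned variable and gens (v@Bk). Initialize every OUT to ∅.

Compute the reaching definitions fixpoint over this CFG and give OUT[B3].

Answer: {a@B0, b@B3, c@B1, d@B3, e@B2, f@B2}

Working:
Fixpoint table:
  B0:   IN={a@B0, b@B2, c@B1, e@B2, f@B0, f@B2}   OUT={a@B0, b@B2, c@B1, e@B2, f@B0}
  B1:   IN={a@B0, b@B2, c@B1, e@B2, f@B0, f@B2}   OUT={a@B0, b@B2, c@B1, e@B2, f@B0, f@B2}
  B2:   IN={a@B0, b@B2, c@B1, e@B2, f@B0, f@B2}   OUT={a@B0, b@B2, c@B1, e@B2, f@B2}
  B3:   IN={a@B0, b@B2, c@B1, e@B2, f@B2}   OUT={a@B0, b@B3, c@B1, d@B3, e@B2, f@B2}
  B4:   IN={a@B0, b@B2, b@B3, c@B1, d@B3, e@B2, f@B2}   OUT={a@B0, b@B2, b@B3, c@B4, d@B3, e@B2, f@B2}
  B5:   IN={a@B0, b@B2, b@B3, c@B4, d@B3, e@B2, f@B2}   OUT={a@B0, b@B5, c@B4, d@B3, e@B2, f@B2}

Merge at B3: IN[B3] = OUT[B2] = {a@B0, b@B2, c@B1, e@B2, f@B2}
Applying B3's transfer function to that IN value gives OUT[B3] (row B3 above).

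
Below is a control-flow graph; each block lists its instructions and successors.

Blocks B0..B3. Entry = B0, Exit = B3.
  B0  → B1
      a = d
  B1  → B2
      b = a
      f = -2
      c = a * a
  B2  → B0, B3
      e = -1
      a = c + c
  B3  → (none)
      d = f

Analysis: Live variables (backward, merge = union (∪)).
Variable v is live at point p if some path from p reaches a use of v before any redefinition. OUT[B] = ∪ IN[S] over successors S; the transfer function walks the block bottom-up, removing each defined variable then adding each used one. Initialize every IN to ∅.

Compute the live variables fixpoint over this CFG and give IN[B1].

Per-block solution:
  B0: | IN={d} | OUT={a, d}
  B1: | IN={a, d} | OUT={c, d, f}
  B2: | IN={c, d, f} | OUT={d, f}
  B3: | IN={f} | OUT={}

Merge at B1: OUT[B1] = IN[B2] = {c, d, f}
Applying B1's transfer function to that OUT value gives IN[B1] (row B1 above).

Answer: {a, d}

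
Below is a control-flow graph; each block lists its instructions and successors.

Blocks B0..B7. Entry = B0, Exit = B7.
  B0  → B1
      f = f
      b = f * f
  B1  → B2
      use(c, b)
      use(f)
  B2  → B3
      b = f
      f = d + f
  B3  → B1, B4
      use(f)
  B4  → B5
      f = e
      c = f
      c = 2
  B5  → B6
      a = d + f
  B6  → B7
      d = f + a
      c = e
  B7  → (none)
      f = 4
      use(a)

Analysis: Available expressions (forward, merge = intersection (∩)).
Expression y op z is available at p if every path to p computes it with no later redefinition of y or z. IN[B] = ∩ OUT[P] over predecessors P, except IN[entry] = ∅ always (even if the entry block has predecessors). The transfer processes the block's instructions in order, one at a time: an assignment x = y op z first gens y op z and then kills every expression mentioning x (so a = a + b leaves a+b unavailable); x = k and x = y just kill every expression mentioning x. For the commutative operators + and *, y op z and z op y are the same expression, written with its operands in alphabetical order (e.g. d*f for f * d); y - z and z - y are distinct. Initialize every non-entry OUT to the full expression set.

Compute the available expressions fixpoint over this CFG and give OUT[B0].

Answer: {f*f}

Trace:
Converged values:
  B0: | IN={} | OUT={f*f}
  B1: | IN={} | OUT={}
  B2: | IN={} | OUT={}
  B3: | IN={} | OUT={}
  B4: | IN={} | OUT={}
  B5: | IN={} | OUT={d+f}
  B6: | IN={d+f} | OUT={a+f}
  B7: | IN={a+f} | OUT={}

B0 is the boundary node: IN[B0] = {}
Applying B0's transfer function to that IN value gives OUT[B0] (row B0 above).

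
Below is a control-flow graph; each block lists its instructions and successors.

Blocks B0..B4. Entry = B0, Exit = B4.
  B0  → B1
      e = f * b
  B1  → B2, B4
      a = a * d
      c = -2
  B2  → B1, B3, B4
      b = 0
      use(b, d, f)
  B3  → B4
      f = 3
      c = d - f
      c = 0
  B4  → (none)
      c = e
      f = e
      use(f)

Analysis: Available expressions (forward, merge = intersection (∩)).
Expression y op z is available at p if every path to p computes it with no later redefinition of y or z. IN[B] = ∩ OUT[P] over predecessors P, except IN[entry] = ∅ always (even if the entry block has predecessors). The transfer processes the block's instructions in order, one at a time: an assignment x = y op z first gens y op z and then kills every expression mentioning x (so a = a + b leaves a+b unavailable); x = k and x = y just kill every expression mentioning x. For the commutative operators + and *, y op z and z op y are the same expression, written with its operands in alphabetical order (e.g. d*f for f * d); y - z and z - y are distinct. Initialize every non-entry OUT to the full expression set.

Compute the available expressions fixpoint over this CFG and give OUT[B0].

Converged values:
  B0: | IN={} | OUT={b*f}
  B1: | IN={} | OUT={}
  B2: | IN={} | OUT={}
  B3: | IN={} | OUT={d-f}
  B4: | IN={} | OUT={}

B0 is the boundary node: IN[B0] = {}
Applying B0's transfer function to that IN value gives OUT[B0] (row B0 above).

Answer: {b*f}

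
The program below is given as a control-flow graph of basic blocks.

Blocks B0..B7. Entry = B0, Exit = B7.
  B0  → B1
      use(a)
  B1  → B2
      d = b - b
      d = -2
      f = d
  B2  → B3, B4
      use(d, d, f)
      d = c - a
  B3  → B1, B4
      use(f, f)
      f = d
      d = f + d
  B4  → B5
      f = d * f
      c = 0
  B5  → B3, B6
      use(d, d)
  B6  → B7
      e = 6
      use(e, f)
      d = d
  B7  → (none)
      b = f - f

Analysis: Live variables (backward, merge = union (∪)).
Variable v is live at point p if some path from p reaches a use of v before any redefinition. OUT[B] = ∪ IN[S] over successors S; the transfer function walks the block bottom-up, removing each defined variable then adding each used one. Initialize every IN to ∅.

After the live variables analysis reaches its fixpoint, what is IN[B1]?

Converged values:
  B0:   IN={a, b, c}   OUT={a, b, c}
  B1:   IN={a, b, c}   OUT={a, b, c, d, f}
  B2:   IN={a, b, c, d, f}   OUT={a, b, c, d, f}
  B3:   IN={a, b, c, d, f}   OUT={a, b, c, d, f}
  B4:   IN={a, b, d, f}   OUT={a, b, c, d, f}
  B5:   IN={a, b, c, d, f}   OUT={a, b, c, d, f}
  B6:   IN={d, f}   OUT={f}
  B7:   IN={f}   OUT={}

Merge at B1: OUT[B1] = IN[B2] = {a, b, c, d, f}
Applying B1's transfer function to that OUT value gives IN[B1] (row B1 above).

Answer: {a, b, c}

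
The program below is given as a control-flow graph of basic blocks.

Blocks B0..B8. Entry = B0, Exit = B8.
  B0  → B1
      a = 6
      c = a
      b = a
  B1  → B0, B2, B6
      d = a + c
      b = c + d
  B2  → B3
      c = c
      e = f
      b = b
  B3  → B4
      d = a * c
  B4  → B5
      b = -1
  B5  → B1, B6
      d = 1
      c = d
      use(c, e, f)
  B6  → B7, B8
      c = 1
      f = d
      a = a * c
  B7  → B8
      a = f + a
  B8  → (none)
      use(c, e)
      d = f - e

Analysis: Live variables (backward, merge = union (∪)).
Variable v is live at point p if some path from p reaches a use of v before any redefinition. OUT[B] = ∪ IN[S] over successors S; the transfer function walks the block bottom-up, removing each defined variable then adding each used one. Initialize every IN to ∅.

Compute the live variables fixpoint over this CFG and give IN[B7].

Answer: {a, c, e, f}

Derivation:
Converged values:
  B0: | IN={e, f} | OUT={a, c, e, f}
  B1: | IN={a, c, e, f} | OUT={a, b, c, d, e, f}
  B2: | IN={a, b, c, f} | OUT={a, c, e, f}
  B3: | IN={a, c, e, f} | OUT={a, e, f}
  B4: | IN={a, e, f} | OUT={a, e, f}
  B5: | IN={a, e, f} | OUT={a, c, d, e, f}
  B6: | IN={a, d, e} | OUT={a, c, e, f}
  B7: | IN={a, c, e, f} | OUT={c, e, f}
  B8: | IN={c, e, f} | OUT={}

Merge at B7: OUT[B7] = IN[B8] = {c, e, f}
Applying B7's transfer function to that OUT value gives IN[B7] (row B7 above).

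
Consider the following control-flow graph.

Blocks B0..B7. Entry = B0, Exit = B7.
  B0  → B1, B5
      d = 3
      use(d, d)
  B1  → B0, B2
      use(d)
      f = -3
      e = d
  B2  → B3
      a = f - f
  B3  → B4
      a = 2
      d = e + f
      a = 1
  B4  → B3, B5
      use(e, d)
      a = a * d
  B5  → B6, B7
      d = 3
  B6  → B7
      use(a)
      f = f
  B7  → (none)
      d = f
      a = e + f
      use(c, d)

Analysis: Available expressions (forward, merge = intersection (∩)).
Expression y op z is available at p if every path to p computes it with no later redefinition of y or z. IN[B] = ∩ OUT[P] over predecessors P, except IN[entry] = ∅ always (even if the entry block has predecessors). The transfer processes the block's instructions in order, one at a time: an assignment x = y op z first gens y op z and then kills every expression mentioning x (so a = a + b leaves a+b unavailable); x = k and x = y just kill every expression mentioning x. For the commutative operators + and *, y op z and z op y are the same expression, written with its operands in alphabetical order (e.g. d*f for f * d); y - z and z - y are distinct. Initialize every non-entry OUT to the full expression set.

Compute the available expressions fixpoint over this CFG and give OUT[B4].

Fixpoint table:
  B0:  IN={}  OUT={}
  B1:  IN={}  OUT={}
  B2:  IN={}  OUT={f-f}
  B3:  IN={f-f}  OUT={e+f, f-f}
  B4:  IN={e+f, f-f}  OUT={e+f, f-f}
  B5:  IN={}  OUT={}
  B6:  IN={}  OUT={}
  B7:  IN={}  OUT={e+f}

Merge at B4: IN[B4] = OUT[B3] = {e+f, f-f}
Applying B4's transfer function to that IN value gives OUT[B4] (row B4 above).

Answer: {e+f, f-f}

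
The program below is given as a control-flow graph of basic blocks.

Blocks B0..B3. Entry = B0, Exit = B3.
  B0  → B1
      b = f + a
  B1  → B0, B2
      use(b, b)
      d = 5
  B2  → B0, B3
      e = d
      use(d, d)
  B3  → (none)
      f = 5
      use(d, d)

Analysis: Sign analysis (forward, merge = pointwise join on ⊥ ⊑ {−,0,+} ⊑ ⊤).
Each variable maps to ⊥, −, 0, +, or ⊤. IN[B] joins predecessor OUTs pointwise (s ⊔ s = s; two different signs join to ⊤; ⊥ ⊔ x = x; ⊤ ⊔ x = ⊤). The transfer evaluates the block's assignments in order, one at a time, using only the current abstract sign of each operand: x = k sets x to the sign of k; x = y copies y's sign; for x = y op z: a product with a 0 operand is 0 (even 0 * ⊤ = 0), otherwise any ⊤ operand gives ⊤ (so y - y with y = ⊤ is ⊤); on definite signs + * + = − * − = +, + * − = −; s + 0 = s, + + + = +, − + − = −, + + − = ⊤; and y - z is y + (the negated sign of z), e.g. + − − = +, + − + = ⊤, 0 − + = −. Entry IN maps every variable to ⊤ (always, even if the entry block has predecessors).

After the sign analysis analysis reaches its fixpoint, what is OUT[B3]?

Fixpoint table:
  B0:  IN=(all ⊤)  OUT=(all ⊤)
  B1:  IN=(all ⊤)  OUT={d:+; rest ⊤}
  B2:  IN={d:+; rest ⊤}  OUT={d:+, e:+; rest ⊤}
  B3:  IN={d:+, e:+; rest ⊤}  OUT={d:+, e:+, f:+; rest ⊤}

Merge at B3: IN[B3] = OUT[B2] = {a: ⊤, b: ⊤, c: ⊤, d: +, e: +, f: ⊤}
Applying B3's transfer function to that IN value gives OUT[B3] (row B3 above).

Answer: {a: ⊤, b: ⊤, c: ⊤, d: +, e: +, f: +}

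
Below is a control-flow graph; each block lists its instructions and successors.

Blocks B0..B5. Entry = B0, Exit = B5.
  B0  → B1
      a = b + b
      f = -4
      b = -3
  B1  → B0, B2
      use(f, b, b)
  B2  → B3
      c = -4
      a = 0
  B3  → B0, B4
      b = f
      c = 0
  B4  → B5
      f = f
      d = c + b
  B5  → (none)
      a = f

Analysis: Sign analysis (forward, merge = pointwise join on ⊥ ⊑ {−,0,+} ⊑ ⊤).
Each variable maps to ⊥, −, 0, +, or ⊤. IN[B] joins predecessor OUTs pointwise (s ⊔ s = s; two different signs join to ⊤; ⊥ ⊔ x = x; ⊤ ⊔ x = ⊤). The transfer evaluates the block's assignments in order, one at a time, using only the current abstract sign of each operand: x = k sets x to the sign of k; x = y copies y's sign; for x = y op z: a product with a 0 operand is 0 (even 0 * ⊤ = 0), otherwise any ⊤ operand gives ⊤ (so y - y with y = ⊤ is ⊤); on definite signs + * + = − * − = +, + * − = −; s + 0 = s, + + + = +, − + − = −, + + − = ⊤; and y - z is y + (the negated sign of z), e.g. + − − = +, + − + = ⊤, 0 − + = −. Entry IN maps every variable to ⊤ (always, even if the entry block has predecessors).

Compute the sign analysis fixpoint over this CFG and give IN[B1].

Fixpoint table:
  B0: | IN=(all ⊤) | OUT={b:-, f:-; rest ⊤}
  B1: | IN={b:-, f:-; rest ⊤} | OUT={b:-, f:-; rest ⊤}
  B2: | IN={b:-, f:-; rest ⊤} | OUT={a:0, b:-, c:-, f:-; rest ⊤}
  B3: | IN={a:0, b:-, c:-, f:-; rest ⊤} | OUT={a:0, b:-, c:0, f:-; rest ⊤}
  B4: | IN={a:0, b:-, c:0, f:-; rest ⊤} | OUT={a:0, b:-, c:0, d:-, f:-; rest ⊤}
  B5: | IN={a:0, b:-, c:0, d:-, f:-; rest ⊤} | OUT={a:-, b:-, c:0, d:-, f:-; rest ⊤}

Merge at B1: IN[B1] = OUT[B0] = {a: ⊤, b: -, c: ⊤, d: ⊤, e: ⊤, f: -}

Answer: {a: ⊤, b: -, c: ⊤, d: ⊤, e: ⊤, f: -}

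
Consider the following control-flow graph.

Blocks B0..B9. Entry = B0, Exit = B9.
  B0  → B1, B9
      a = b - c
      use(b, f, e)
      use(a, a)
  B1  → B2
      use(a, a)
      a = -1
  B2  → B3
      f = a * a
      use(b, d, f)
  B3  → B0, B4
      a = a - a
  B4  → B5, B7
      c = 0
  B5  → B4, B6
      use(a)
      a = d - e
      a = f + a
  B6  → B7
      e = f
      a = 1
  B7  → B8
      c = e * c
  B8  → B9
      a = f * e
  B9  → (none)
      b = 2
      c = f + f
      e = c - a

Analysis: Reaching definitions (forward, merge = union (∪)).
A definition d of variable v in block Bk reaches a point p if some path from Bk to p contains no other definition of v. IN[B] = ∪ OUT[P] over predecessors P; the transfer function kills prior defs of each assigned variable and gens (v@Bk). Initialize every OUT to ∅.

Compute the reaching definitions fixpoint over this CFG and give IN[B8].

Answer: {a@B3, a@B5, a@B6, c@B7, e@B6, f@B2}

Trace:
Per-block solution:
  B0:   IN={a@B3, f@B2}   OUT={a@B0, f@B2}
  B1:   IN={a@B0, f@B2}   OUT={a@B1, f@B2}
  B2:   IN={a@B1, f@B2}   OUT={a@B1, f@B2}
  B3:   IN={a@B1, f@B2}   OUT={a@B3, f@B2}
  B4:   IN={a@B3, a@B5, c@B4, f@B2}   OUT={a@B3, a@B5, c@B4, f@B2}
  B5:   IN={a@B3, a@B5, c@B4, f@B2}   OUT={a@B5, c@B4, f@B2}
  B6:   IN={a@B5, c@B4, f@B2}   OUT={a@B6, c@B4, e@B6, f@B2}
  B7:   IN={a@B3, a@B5, a@B6, c@B4, e@B6, f@B2}   OUT={a@B3, a@B5, a@B6, c@B7, e@B6, f@B2}
  B8:   IN={a@B3, a@B5, a@B6, c@B7, e@B6, f@B2}   OUT={a@B8, c@B7, e@B6, f@B2}
  B9:   IN={a@B0, a@B8, c@B7, e@B6, f@B2}   OUT={a@B0, a@B8, b@B9, c@B9, e@B9, f@B2}

Merge at B8: IN[B8] = OUT[B7] = {a@B3, a@B5, a@B6, c@B7, e@B6, f@B2}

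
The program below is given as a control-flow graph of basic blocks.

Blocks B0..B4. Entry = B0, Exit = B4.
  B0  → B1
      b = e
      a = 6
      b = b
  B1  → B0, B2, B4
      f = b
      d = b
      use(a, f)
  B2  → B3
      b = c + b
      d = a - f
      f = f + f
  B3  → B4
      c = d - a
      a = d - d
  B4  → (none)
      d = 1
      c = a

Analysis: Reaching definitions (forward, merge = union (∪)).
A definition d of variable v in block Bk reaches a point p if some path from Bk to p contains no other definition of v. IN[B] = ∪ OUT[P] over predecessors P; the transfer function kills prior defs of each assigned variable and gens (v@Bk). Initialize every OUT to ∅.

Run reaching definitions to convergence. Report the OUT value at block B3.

Answer: {a@B3, b@B2, c@B3, d@B2, f@B2}

Working:
Converged values:
  B0:  IN={a@B0, b@B0, d@B1, f@B1}  OUT={a@B0, b@B0, d@B1, f@B1}
  B1:  IN={a@B0, b@B0, d@B1, f@B1}  OUT={a@B0, b@B0, d@B1, f@B1}
  B2:  IN={a@B0, b@B0, d@B1, f@B1}  OUT={a@B0, b@B2, d@B2, f@B2}
  B3:  IN={a@B0, b@B2, d@B2, f@B2}  OUT={a@B3, b@B2, c@B3, d@B2, f@B2}
  B4:  IN={a@B0, a@B3, b@B0, b@B2, c@B3, d@B1, d@B2, f@B1, f@B2}  OUT={a@B0, a@B3, b@B0, b@B2, c@B4, d@B4, f@B1, f@B2}

Merge at B3: IN[B3] = OUT[B2] = {a@B0, b@B2, d@B2, f@B2}
Applying B3's transfer function to that IN value gives OUT[B3] (row B3 above).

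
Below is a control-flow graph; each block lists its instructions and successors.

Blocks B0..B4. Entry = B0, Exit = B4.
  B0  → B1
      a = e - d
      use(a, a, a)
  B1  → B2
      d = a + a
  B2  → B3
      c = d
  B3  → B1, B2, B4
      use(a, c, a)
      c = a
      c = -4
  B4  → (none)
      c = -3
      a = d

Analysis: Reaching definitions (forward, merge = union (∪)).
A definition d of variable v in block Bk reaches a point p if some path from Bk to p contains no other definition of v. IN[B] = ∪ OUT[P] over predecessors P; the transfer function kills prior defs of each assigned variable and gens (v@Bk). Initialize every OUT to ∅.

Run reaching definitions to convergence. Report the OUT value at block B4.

Fixpoint table:
  B0: | IN={} | OUT={a@B0}
  B1: | IN={a@B0, c@B3, d@B1} | OUT={a@B0, c@B3, d@B1}
  B2: | IN={a@B0, c@B3, d@B1} | OUT={a@B0, c@B2, d@B1}
  B3: | IN={a@B0, c@B2, d@B1} | OUT={a@B0, c@B3, d@B1}
  B4: | IN={a@B0, c@B3, d@B1} | OUT={a@B4, c@B4, d@B1}

Merge at B4: IN[B4] = OUT[B3] = {a@B0, c@B3, d@B1}
Applying B4's transfer function to that IN value gives OUT[B4] (row B4 above).

Answer: {a@B4, c@B4, d@B1}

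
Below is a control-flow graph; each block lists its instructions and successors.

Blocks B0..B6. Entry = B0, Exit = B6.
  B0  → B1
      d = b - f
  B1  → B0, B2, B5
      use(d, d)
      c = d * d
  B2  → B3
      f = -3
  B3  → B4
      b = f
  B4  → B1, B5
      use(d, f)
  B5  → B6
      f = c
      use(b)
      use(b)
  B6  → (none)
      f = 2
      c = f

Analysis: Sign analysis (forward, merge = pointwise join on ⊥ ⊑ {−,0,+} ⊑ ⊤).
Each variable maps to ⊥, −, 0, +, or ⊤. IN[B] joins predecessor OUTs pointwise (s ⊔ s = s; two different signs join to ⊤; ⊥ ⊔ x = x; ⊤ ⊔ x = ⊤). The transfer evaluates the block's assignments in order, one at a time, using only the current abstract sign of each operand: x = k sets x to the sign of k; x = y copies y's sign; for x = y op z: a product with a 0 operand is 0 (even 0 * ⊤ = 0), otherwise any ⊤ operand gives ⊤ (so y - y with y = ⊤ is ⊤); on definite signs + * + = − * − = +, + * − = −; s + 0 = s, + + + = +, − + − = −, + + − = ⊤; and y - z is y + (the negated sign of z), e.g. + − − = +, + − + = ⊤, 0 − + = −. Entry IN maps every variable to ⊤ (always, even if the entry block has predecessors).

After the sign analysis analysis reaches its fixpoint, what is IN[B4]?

Converged values:
  B0:  IN=(all ⊤)  OUT=(all ⊤)
  B1:  IN=(all ⊤)  OUT=(all ⊤)
  B2:  IN=(all ⊤)  OUT={f:-; rest ⊤}
  B3:  IN={f:-; rest ⊤}  OUT={b:-, f:-; rest ⊤}
  B4:  IN={b:-, f:-; rest ⊤}  OUT={b:-, f:-; rest ⊤}
  B5:  IN=(all ⊤)  OUT=(all ⊤)
  B6:  IN=(all ⊤)  OUT={c:+, f:+; rest ⊤}

Merge at B4: IN[B4] = OUT[B3] = {a: ⊤, b: -, c: ⊤, d: ⊤, e: ⊤, f: -}

Answer: {a: ⊤, b: -, c: ⊤, d: ⊤, e: ⊤, f: -}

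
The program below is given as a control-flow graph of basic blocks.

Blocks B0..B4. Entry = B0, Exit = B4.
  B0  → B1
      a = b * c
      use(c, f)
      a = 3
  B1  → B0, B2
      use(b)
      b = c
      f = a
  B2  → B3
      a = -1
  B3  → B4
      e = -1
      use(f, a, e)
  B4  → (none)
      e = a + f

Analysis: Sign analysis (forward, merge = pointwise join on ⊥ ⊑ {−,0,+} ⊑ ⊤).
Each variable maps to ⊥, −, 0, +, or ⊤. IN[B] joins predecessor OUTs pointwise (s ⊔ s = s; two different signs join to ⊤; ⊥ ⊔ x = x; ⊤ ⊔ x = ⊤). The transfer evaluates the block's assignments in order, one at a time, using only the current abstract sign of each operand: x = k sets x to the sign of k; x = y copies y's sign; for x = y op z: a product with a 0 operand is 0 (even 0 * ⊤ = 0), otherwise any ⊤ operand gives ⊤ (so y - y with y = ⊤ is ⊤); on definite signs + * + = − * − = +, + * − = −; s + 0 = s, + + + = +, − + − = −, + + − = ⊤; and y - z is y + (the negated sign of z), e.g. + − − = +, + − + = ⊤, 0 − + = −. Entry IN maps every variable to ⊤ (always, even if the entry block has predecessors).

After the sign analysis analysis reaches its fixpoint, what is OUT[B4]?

Fixpoint table:
  B0:   IN=(all ⊤)   OUT={a:+; rest ⊤}
  B1:   IN={a:+; rest ⊤}   OUT={a:+, f:+; rest ⊤}
  B2:   IN={a:+, f:+; rest ⊤}   OUT={a:-, f:+; rest ⊤}
  B3:   IN={a:-, f:+; rest ⊤}   OUT={a:-, e:-, f:+; rest ⊤}
  B4:   IN={a:-, e:-, f:+; rest ⊤}   OUT={a:-, f:+; rest ⊤}

Merge at B4: IN[B4] = OUT[B3] = {a: -, b: ⊤, c: ⊤, d: ⊤, e: -, f: +}
Applying B4's transfer function to that IN value gives OUT[B4] (row B4 above).

Answer: {a: -, b: ⊤, c: ⊤, d: ⊤, e: ⊤, f: +}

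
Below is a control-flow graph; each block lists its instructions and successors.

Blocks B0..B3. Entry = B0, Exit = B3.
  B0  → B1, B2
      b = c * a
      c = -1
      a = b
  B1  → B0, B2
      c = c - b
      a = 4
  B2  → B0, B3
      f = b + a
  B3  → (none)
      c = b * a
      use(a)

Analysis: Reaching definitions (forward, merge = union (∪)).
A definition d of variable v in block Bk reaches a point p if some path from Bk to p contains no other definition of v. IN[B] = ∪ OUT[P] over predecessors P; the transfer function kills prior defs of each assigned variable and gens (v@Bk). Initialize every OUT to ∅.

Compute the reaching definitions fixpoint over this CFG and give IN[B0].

Answer: {a@B0, a@B1, b@B0, c@B0, c@B1, f@B2}

Working:
Per-block solution:
  B0:   IN={a@B0, a@B1, b@B0, c@B0, c@B1, f@B2}   OUT={a@B0, b@B0, c@B0, f@B2}
  B1:   IN={a@B0, b@B0, c@B0, f@B2}   OUT={a@B1, b@B0, c@B1, f@B2}
  B2:   IN={a@B0, a@B1, b@B0, c@B0, c@B1, f@B2}   OUT={a@B0, a@B1, b@B0, c@B0, c@B1, f@B2}
  B3:   IN={a@B0, a@B1, b@B0, c@B0, c@B1, f@B2}   OUT={a@B0, a@B1, b@B0, c@B3, f@B2}

Merge at B0 (entry node, so the boundary value {} is joined with the incoming edge(s)): IN[B0] = {} ⊔ OUT[B1] ⊔ OUT[B2] = {a@B0, a@B1, b@B0, c@B0, c@B1, f@B2}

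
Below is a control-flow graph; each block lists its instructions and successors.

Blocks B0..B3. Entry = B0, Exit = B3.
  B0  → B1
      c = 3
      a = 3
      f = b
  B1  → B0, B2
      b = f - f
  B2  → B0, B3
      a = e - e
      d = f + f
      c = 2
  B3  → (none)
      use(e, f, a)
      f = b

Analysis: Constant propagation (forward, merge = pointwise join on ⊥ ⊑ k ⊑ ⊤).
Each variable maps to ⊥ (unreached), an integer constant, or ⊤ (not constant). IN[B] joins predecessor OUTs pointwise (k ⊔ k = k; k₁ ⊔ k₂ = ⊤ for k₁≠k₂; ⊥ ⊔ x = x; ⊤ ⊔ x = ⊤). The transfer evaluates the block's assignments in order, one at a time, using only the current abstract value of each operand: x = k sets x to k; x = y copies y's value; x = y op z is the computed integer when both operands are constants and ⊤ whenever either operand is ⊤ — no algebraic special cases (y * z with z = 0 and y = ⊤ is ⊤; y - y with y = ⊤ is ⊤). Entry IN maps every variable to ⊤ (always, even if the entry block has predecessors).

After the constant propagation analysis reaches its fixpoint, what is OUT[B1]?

Per-block solution:
  B0:  IN=(all ⊤)  OUT={a:3, c:3; rest ⊤}
  B1:  IN={a:3, c:3; rest ⊤}  OUT={a:3, c:3; rest ⊤}
  B2:  IN={a:3, c:3; rest ⊤}  OUT={c:2; rest ⊤}
  B3:  IN={c:2; rest ⊤}  OUT={c:2; rest ⊤}

Merge at B1: IN[B1] = OUT[B0] = {a: 3, b: ⊤, c: 3, d: ⊤, e: ⊤, f: ⊤}
Applying B1's transfer function to that IN value gives OUT[B1] (row B1 above).

Answer: {a: 3, b: ⊤, c: 3, d: ⊤, e: ⊤, f: ⊤}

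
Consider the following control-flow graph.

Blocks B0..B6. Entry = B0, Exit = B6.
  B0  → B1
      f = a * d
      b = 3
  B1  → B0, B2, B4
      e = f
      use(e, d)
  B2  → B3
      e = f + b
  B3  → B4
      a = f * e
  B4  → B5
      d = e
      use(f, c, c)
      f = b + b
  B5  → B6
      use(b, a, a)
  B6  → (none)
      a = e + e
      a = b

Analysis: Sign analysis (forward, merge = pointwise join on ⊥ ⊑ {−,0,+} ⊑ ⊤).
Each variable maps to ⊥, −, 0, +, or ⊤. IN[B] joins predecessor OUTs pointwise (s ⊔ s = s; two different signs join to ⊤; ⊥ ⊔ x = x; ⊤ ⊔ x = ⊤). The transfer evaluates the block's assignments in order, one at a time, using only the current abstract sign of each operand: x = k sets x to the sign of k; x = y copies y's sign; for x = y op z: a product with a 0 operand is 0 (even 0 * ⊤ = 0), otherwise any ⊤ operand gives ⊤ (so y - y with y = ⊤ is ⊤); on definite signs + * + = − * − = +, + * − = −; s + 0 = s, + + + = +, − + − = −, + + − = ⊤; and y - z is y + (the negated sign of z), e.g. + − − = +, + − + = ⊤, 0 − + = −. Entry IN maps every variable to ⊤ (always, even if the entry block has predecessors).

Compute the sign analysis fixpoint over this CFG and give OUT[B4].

Answer: {a: ⊤, b: +, c: ⊤, d: ⊤, e: ⊤, f: +}

Trace:
Fixpoint table:
  B0: | IN=(all ⊤) | OUT={b:+; rest ⊤}
  B1: | IN={b:+; rest ⊤} | OUT={b:+; rest ⊤}
  B2: | IN={b:+; rest ⊤} | OUT={b:+; rest ⊤}
  B3: | IN={b:+; rest ⊤} | OUT={b:+; rest ⊤}
  B4: | IN={b:+; rest ⊤} | OUT={b:+, f:+; rest ⊤}
  B5: | IN={b:+, f:+; rest ⊤} | OUT={b:+, f:+; rest ⊤}
  B6: | IN={b:+, f:+; rest ⊤} | OUT={a:+, b:+, f:+; rest ⊤}

Merge at B4: IN[B4] = OUT[B1] ⊔ OUT[B3] = {a: ⊤, b: +, c: ⊤, d: ⊤, e: ⊤, f: ⊤}
Applying B4's transfer function to that IN value gives OUT[B4] (row B4 above).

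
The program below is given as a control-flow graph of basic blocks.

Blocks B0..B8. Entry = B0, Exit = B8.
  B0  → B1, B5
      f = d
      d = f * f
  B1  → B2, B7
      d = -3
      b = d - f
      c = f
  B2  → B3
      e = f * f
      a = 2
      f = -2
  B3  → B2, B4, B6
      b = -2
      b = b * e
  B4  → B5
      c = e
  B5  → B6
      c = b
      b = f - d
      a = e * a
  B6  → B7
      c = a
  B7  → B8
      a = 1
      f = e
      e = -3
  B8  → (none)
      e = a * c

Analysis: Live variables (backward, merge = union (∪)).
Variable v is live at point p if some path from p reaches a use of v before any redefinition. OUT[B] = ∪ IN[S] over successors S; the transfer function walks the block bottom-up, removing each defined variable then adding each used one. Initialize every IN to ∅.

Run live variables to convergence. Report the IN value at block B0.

Answer: {a, b, d, e}

Derivation:
Per-block solution:
  B0: | IN={a, b, d, e} | OUT={a, b, d, e, f}
  B1: | IN={e, f} | OUT={c, d, e, f}
  B2: | IN={d, f} | OUT={a, d, e, f}
  B3: | IN={a, d, e, f} | OUT={a, b, d, e, f}
  B4: | IN={a, b, d, e, f} | OUT={a, b, d, e, f}
  B5: | IN={a, b, d, e, f} | OUT={a, e}
  B6: | IN={a, e} | OUT={c, e}
  B7: | IN={c, e} | OUT={a, c}
  B8: | IN={a, c} | OUT={}

Merge at B0: OUT[B0] = IN[B1] ⊔ IN[B5] = {a, b, d, e, f}
Applying B0's transfer function to that OUT value gives IN[B0] (row B0 above).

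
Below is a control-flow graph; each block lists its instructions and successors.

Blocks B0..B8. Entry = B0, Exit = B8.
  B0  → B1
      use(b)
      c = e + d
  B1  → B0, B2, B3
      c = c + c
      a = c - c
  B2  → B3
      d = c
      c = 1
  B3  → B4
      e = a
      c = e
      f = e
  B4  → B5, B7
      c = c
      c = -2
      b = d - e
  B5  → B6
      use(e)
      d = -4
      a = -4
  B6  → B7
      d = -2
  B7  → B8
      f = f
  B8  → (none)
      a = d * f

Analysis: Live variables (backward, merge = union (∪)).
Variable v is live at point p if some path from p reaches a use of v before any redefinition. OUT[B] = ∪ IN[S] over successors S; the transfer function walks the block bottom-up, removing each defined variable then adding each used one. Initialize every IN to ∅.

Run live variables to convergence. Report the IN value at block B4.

Answer: {c, d, e, f}

Derivation:
Fixpoint table:
  B0: | IN={b, d, e} | OUT={b, c, d, e}
  B1: | IN={b, c, d, e} | OUT={a, b, c, d, e}
  B2: | IN={a, c} | OUT={a, d}
  B3: | IN={a, d} | OUT={c, d, e, f}
  B4: | IN={c, d, e, f} | OUT={d, e, f}
  B5: | IN={e, f} | OUT={f}
  B6: | IN={f} | OUT={d, f}
  B7: | IN={d, f} | OUT={d, f}
  B8: | IN={d, f} | OUT={}

Merge at B4: OUT[B4] = IN[B5] ⊔ IN[B7] = {d, e, f}
Applying B4's transfer function to that OUT value gives IN[B4] (row B4 above).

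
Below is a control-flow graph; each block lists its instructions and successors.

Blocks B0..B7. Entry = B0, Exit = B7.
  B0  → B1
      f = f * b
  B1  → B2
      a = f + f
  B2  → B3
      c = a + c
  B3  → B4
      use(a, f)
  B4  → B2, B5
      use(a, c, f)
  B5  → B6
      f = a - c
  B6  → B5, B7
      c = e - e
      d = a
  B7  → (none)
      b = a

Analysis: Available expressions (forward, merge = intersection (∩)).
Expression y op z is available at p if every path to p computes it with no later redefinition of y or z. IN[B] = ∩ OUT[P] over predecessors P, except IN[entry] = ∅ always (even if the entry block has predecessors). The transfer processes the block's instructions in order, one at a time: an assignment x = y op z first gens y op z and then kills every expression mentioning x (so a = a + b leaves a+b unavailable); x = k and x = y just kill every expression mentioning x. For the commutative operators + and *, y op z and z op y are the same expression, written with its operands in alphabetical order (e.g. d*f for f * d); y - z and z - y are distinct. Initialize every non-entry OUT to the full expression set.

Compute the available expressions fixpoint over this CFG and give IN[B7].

Fixpoint table:
  B0:   IN={}   OUT={}
  B1:   IN={}   OUT={f+f}
  B2:   IN={f+f}   OUT={f+f}
  B3:   IN={f+f}   OUT={f+f}
  B4:   IN={f+f}   OUT={f+f}
  B5:   IN={}   OUT={a-c}
  B6:   IN={a-c}   OUT={e-e}
  B7:   IN={e-e}   OUT={e-e}

Merge at B7: IN[B7] = OUT[B6] = {e-e}

Answer: {e-e}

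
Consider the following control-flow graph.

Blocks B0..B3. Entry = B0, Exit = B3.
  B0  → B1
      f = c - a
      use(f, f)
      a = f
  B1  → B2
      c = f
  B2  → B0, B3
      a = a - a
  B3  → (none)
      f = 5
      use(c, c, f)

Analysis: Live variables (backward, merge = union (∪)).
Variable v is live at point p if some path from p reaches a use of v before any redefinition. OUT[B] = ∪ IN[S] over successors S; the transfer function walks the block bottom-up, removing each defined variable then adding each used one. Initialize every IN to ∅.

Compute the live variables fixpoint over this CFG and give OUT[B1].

Answer: {a, c}

Working:
Per-block solution:
  B0:  IN={a, c}  OUT={a, f}
  B1:  IN={a, f}  OUT={a, c}
  B2:  IN={a, c}  OUT={a, c}
  B3:  IN={c}  OUT={}

Merge at B1: OUT[B1] = IN[B2] = {a, c}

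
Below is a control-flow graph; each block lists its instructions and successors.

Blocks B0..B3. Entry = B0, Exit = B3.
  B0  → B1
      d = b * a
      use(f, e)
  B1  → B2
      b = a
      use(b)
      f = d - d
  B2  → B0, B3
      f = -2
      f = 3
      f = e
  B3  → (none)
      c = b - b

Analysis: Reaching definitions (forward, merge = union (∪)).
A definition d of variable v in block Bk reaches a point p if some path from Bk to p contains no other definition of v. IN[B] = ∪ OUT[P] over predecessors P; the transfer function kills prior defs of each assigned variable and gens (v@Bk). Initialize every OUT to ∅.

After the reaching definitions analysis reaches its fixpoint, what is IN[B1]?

Answer: {b@B1, d@B0, f@B2}

Derivation:
Per-block solution:
  B0:   IN={b@B1, d@B0, f@B2}   OUT={b@B1, d@B0, f@B2}
  B1:   IN={b@B1, d@B0, f@B2}   OUT={b@B1, d@B0, f@B1}
  B2:   IN={b@B1, d@B0, f@B1}   OUT={b@B1, d@B0, f@B2}
  B3:   IN={b@B1, d@B0, f@B2}   OUT={b@B1, c@B3, d@B0, f@B2}

Merge at B1: IN[B1] = OUT[B0] = {b@B1, d@B0, f@B2}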